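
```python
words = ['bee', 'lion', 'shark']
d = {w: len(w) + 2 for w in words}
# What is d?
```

{'bee': 5, 'lion': 6, 'shark': 7}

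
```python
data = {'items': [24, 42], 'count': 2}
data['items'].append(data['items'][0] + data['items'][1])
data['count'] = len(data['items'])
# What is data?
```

After line 1: data = {'items': [24, 42], 'count': 2}
After line 2 (append 24 + 42 = 66): data = {'items': [24, 42, 66], 'count': 2}
After line 3 (count = len(items) = 3): data = {'items': [24, 42, 66], 'count': 3}

{'items': [24, 42, 66], 'count': 3}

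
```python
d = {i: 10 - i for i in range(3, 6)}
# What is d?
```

{3: 7, 4: 6, 5: 5}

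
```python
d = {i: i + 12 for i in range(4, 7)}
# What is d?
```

{4: 16, 5: 17, 6: 18}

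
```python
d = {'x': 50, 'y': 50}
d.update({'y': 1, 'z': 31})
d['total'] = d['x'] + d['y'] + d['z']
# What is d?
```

After line 1: d = {'x': 50, 'y': 50}
After line 2 (y overwritten, z added): d = {'x': 50, 'y': 1, 'z': 31}
After line 3 (total = 50 + 1 + 31 = 82): d = {'x': 50, 'y': 1, 'z': 31, 'total': 82}

{'x': 50, 'y': 1, 'z': 31, 'total': 82}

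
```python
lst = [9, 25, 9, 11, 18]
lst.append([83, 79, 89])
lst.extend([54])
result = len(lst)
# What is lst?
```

After line 1: lst = [9, 25, 9, 11, 18]
After line 2 (append adds [83, 79, 89] as single element): lst = [9, 25, 9, 11, 18, [83, 79, 89]]
After line 3 (extend unpacks [54], adds 54): lst = [9, 25, 9, 11, 18, [83, 79, 89], 54]
After line 4: result = len(lst) = 7

[9, 25, 9, 11, 18, [83, 79, 89], 54]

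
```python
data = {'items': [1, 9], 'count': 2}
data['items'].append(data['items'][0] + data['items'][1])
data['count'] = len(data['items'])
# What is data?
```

After line 1: data = {'items': [1, 9], 'count': 2}
After line 2 (append 1 + 9 = 10): data = {'items': [1, 9, 10], 'count': 2}
After line 3 (count = len(items) = 3): data = {'items': [1, 9, 10], 'count': 3}

{'items': [1, 9, 10], 'count': 3}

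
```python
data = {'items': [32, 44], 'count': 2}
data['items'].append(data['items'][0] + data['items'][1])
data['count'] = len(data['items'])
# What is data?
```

After line 1: data = {'items': [32, 44], 'count': 2}
After line 2 (append 32 + 44 = 76): data = {'items': [32, 44, 76], 'count': 2}
After line 3 (count = len(items) = 3): data = {'items': [32, 44, 76], 'count': 3}

{'items': [32, 44, 76], 'count': 3}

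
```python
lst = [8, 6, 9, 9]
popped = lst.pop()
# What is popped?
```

9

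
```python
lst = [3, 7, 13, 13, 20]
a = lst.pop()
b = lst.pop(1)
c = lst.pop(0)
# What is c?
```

After line 1: lst = [3, 7, 13, 13, 20]
After line 2 (pop() -> a = 20): lst = [3, 7, 13, 13]
After line 3 (pop(1) -> b = 7): lst = [3, 13, 13]
After line 4 (pop(0) -> c = 3): lst = [13, 13]

3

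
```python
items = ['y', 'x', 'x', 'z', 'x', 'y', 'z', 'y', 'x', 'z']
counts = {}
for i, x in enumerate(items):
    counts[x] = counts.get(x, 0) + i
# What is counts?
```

Initial: counts = {}, items = ['y', 'x', 'x', 'z', 'x', 'y', 'z', 'y', 'x', 'z']
i=0, x='y': counts = {'y': 0}
i=1, x='x': counts = {'y': 0, 'x': 1}
i=2, x='x': counts = {'y': 0, 'x': 3}
i=3, x='z': counts = {'y': 0, 'x': 3, 'z': 3}
i=4, x='x': counts = {'y': 0, 'x': 7, 'z': 3}
i=5, x='y': counts = {'y': 5, 'x': 7, 'z': 3}
i=6, x='z': counts = {'y': 5, 'x': 7, 'z': 9}
i=7, x='y': counts = {'y': 12, 'x': 7, 'z': 9}
i=8, x='x': counts = {'y': 12, 'x': 15, 'z': 9}
i=9, x='z': counts = {'y': 12, 'x': 15, 'z': 18}

{'y': 12, 'x': 15, 'z': 18}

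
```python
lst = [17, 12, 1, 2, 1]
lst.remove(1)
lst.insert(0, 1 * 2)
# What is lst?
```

After line 1: lst = [17, 12, 1, 2, 1]
After line 2 (remove first 1): lst = [17, 12, 2, 1]
After line 3 (insert 2 at index 0): lst = [2, 17, 12, 2, 1]

[2, 17, 12, 2, 1]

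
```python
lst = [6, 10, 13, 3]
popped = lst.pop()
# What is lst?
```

[6, 10, 13]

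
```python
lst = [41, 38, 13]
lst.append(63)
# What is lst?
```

[41, 38, 13, 63]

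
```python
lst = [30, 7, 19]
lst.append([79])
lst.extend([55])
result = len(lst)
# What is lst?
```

After line 1: lst = [30, 7, 19]
After line 2 (append adds [79] as single element): lst = [30, 7, 19, [79]]
After line 3 (extend unpacks [55], adds 55): lst = [30, 7, 19, [79], 55]
After line 4: result = len(lst) = 5

[30, 7, 19, [79], 55]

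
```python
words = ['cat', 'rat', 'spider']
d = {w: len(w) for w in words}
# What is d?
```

{'cat': 3, 'rat': 3, 'spider': 6}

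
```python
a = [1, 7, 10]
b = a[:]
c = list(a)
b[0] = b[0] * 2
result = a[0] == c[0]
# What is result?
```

After line 1: a = [1, 7, 10]
After line 2 (b = a[:], copy): a = [1, 7, 10], b = [1, 7, 10]
After line 3 (c = list(a) is a copy, new object): c = [1, 7, 10]
After line 4 (b[0] = 1 * 2 = 2; only b mutates (copy)): a = [1, 7, 10], b = [2, 7, 10], c = [1, 7, 10]
After line 5 (a[0] = 1, c[0] = 1; result = True)

True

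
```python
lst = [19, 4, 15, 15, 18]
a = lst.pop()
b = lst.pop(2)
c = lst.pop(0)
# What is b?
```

After line 1: lst = [19, 4, 15, 15, 18]
After line 2 (pop() -> a = 18): lst = [19, 4, 15, 15]
After line 3 (pop(2) -> b = 15): lst = [19, 4, 15]
After line 4 (pop(0) -> c = 19): lst = [4, 15]

15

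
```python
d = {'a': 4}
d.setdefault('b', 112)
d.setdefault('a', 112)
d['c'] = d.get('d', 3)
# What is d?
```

After line 1: d = {'a': 4}
After line 2 (setdefault adds 'b'=112): d = {'a': 4, 'b': 112}
After line 3 (setdefault 'a' no-op, already exists): d = {'a': 4, 'b': 112}
After line 4 (get('d', 3) returns default since 'd' not in d): d = {'a': 4, 'b': 112, 'c': 3}

{'a': 4, 'b': 112, 'c': 3}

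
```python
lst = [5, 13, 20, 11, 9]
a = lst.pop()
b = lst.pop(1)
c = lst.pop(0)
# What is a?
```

After line 1: lst = [5, 13, 20, 11, 9]
After line 2 (pop() -> a = 9): lst = [5, 13, 20, 11]
After line 3 (pop(1) -> b = 13): lst = [5, 20, 11]
After line 4 (pop(0) -> c = 5): lst = [20, 11]

9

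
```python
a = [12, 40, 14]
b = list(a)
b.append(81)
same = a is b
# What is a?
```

After line 1: a = [12, 40, 14]
After line 2 (b = list(a) is a shallow copy, new object): a = [12, 40, 14], b = [12, 40, 14]
After line 3 (append only mutates b): a = [12, 40, 14], b = [12, 40, 14, 81]
After line 4 (same = a is b; different objects -> False): same = False

[12, 40, 14]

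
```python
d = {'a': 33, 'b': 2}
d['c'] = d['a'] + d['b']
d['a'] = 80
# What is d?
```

After line 1: d = {'a': 33, 'b': 2}
After line 2 (d['c'] = 33 + 2): d = {'a': 33, 'b': 2, 'c': 35}
After line 3: d = {'a': 80, 'b': 2, 'c': 35}

{'a': 80, 'b': 2, 'c': 35}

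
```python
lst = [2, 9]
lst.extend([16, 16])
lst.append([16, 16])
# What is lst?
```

After line 1: lst = [2, 9]
After line 2 (extend unpacks [16, 16]): lst = [2, 9, 16, 16]
After line 3 (append adds [16, 16] as single element): lst = [2, 9, 16, 16, [16, 16]]

[2, 9, 16, 16, [16, 16]]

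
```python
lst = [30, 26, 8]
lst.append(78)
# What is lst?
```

[30, 26, 8, 78]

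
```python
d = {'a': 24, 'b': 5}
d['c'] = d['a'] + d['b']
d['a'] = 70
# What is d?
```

After line 1: d = {'a': 24, 'b': 5}
After line 2 (d['c'] = 24 + 5): d = {'a': 24, 'b': 5, 'c': 29}
After line 3: d = {'a': 70, 'b': 5, 'c': 29}

{'a': 70, 'b': 5, 'c': 29}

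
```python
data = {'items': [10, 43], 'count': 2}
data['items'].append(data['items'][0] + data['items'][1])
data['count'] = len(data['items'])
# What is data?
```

After line 1: data = {'items': [10, 43], 'count': 2}
After line 2 (append 10 + 43 = 53): data = {'items': [10, 43, 53], 'count': 2}
After line 3 (count = len(items) = 3): data = {'items': [10, 43, 53], 'count': 3}

{'items': [10, 43, 53], 'count': 3}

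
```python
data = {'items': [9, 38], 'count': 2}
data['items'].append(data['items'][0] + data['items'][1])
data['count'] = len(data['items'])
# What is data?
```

After line 1: data = {'items': [9, 38], 'count': 2}
After line 2 (append 9 + 38 = 47): data = {'items': [9, 38, 47], 'count': 2}
After line 3 (count = len(items) = 3): data = {'items': [9, 38, 47], 'count': 3}

{'items': [9, 38, 47], 'count': 3}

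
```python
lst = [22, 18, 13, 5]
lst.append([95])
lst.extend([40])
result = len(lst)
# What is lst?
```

After line 1: lst = [22, 18, 13, 5]
After line 2 (append adds [95] as single element): lst = [22, 18, 13, 5, [95]]
After line 3 (extend unpacks [40], adds 40): lst = [22, 18, 13, 5, [95], 40]
After line 4: result = len(lst) = 6

[22, 18, 13, 5, [95], 40]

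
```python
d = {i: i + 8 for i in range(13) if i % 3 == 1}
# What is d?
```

{1: 9, 4: 12, 7: 15, 10: 18}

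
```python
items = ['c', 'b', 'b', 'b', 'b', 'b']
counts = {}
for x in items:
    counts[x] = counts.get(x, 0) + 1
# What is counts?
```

Initial: counts = {}, items = ['c', 'b', 'b', 'b', 'b', 'b']
See 'c': counts = {'c': 1}
See 'b': counts = {'c': 1, 'b': 1}
See 'b': counts = {'c': 1, 'b': 2}
See 'b': counts = {'c': 1, 'b': 3}
See 'b': counts = {'c': 1, 'b': 4}
See 'b': counts = {'c': 1, 'b': 5}

{'c': 1, 'b': 5}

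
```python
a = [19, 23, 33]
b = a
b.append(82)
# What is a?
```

After line 1: a = [19, 23, 33]
After line 2 (b = a is an alias, same object): a = [19, 23, 33], b = [19, 23, 33]
After line 3 (b.append mutates the shared list): a = [19, 23, 33, 82], b = [19, 23, 33, 82]

[19, 23, 33, 82]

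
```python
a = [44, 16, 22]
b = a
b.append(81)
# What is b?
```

After line 1: a = [44, 16, 22]
After line 2 (b = a is an alias, same object): a = [44, 16, 22], b = [44, 16, 22]
After line 3 (b.append mutates the shared list): a = [44, 16, 22, 81], b = [44, 16, 22, 81]

[44, 16, 22, 81]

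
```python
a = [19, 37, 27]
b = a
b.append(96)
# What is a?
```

After line 1: a = [19, 37, 27]
After line 2 (b = a is an alias, same object): a = [19, 37, 27], b = [19, 37, 27]
After line 3 (b.append mutates the shared list): a = [19, 37, 27, 96], b = [19, 37, 27, 96]

[19, 37, 27, 96]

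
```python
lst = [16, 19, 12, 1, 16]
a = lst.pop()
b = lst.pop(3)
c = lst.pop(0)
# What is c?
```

After line 1: lst = [16, 19, 12, 1, 16]
After line 2 (pop() -> a = 16): lst = [16, 19, 12, 1]
After line 3 (pop(3) -> b = 1): lst = [16, 19, 12]
After line 4 (pop(0) -> c = 16): lst = [19, 12]

16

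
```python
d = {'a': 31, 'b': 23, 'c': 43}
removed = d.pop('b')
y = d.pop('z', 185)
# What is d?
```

After line 1: d = {'a': 31, 'b': 23, 'c': 43}
After line 2 (pop 'b' returns 23): d = {'a': 31, 'c': 43}, removed = 23
After line 3 (pop 'z' missing, returns default 185): d = {'a': 31, 'c': 43}, y = 185

{'a': 31, 'c': 43}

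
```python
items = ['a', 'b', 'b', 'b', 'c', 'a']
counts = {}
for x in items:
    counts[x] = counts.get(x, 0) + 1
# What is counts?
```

Initial: counts = {}, items = ['a', 'b', 'b', 'b', 'c', 'a']
See 'a': counts = {'a': 1}
See 'b': counts = {'a': 1, 'b': 1}
See 'b': counts = {'a': 1, 'b': 2}
See 'b': counts = {'a': 1, 'b': 3}
See 'c': counts = {'a': 1, 'b': 3, 'c': 1}
See 'a': counts = {'a': 2, 'b': 3, 'c': 1}

{'a': 2, 'b': 3, 'c': 1}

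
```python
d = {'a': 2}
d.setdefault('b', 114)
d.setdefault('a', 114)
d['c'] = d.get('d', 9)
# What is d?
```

After line 1: d = {'a': 2}
After line 2 (setdefault adds 'b'=114): d = {'a': 2, 'b': 114}
After line 3 (setdefault 'a' no-op, already exists): d = {'a': 2, 'b': 114}
After line 4 (get('d', 9) returns default since 'd' not in d): d = {'a': 2, 'b': 114, 'c': 9}

{'a': 2, 'b': 114, 'c': 9}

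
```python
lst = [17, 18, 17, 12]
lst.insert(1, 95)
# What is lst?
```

[17, 95, 18, 17, 12]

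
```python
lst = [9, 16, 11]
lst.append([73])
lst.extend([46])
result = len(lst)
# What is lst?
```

After line 1: lst = [9, 16, 11]
After line 2 (append adds [73] as single element): lst = [9, 16, 11, [73]]
After line 3 (extend unpacks [46], adds 46): lst = [9, 16, 11, [73], 46]
After line 4: result = len(lst) = 5

[9, 16, 11, [73], 46]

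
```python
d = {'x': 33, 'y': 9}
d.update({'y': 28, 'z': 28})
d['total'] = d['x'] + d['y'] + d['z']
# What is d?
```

After line 1: d = {'x': 33, 'y': 9}
After line 2 (y overwritten, z added): d = {'x': 33, 'y': 28, 'z': 28}
After line 3 (total = 33 + 28 + 28 = 89): d = {'x': 33, 'y': 28, 'z': 28, 'total': 89}

{'x': 33, 'y': 28, 'z': 28, 'total': 89}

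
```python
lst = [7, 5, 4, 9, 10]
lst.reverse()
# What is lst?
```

[10, 9, 4, 5, 7]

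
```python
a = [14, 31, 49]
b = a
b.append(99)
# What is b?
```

After line 1: a = [14, 31, 49]
After line 2 (b = a is an alias, same object): a = [14, 31, 49], b = [14, 31, 49]
After line 3 (b.append mutates the shared list): a = [14, 31, 49, 99], b = [14, 31, 49, 99]

[14, 31, 49, 99]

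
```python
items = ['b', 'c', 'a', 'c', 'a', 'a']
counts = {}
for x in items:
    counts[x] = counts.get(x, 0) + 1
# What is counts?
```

Initial: counts = {}, items = ['b', 'c', 'a', 'c', 'a', 'a']
See 'b': counts = {'b': 1}
See 'c': counts = {'b': 1, 'c': 1}
See 'a': counts = {'b': 1, 'c': 1, 'a': 1}
See 'c': counts = {'b': 1, 'c': 2, 'a': 1}
See 'a': counts = {'b': 1, 'c': 2, 'a': 2}
See 'a': counts = {'b': 1, 'c': 2, 'a': 3}

{'b': 1, 'c': 2, 'a': 3}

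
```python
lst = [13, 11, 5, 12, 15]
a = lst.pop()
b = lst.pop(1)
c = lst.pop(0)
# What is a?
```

After line 1: lst = [13, 11, 5, 12, 15]
After line 2 (pop() -> a = 15): lst = [13, 11, 5, 12]
After line 3 (pop(1) -> b = 11): lst = [13, 5, 12]
After line 4 (pop(0) -> c = 13): lst = [5, 12]

15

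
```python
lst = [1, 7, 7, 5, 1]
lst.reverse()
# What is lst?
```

[1, 5, 7, 7, 1]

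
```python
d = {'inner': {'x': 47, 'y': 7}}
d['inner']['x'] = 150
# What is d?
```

After line 1: d = {'inner': {'x': 47, 'y': 7}}
After line 2 (inner x overwritten): d = {'inner': {'x': 150, 'y': 7}}

{'inner': {'x': 150, 'y': 7}}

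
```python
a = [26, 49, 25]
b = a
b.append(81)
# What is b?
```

After line 1: a = [26, 49, 25]
After line 2 (b = a is an alias, same object): a = [26, 49, 25], b = [26, 49, 25]
After line 3 (b.append mutates the shared list): a = [26, 49, 25, 81], b = [26, 49, 25, 81]

[26, 49, 25, 81]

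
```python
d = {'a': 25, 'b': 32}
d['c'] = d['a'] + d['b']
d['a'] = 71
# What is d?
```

After line 1: d = {'a': 25, 'b': 32}
After line 2 (d['c'] = 25 + 32): d = {'a': 25, 'b': 32, 'c': 57}
After line 3: d = {'a': 71, 'b': 32, 'c': 57}

{'a': 71, 'b': 32, 'c': 57}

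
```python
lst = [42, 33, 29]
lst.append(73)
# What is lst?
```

[42, 33, 29, 73]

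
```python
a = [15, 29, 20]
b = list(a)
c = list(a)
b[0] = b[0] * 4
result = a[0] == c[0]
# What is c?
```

After line 1: a = [15, 29, 20]
After line 2 (b = list(a), copy): a = [15, 29, 20], b = [15, 29, 20]
After line 3 (c = list(a) is a copy, new object): c = [15, 29, 20]
After line 4 (b[0] = 15 * 4 = 60; only b mutates (copy)): a = [15, 29, 20], b = [60, 29, 20], c = [15, 29, 20]
After line 5 (a[0] = 15, c[0] = 15; result = True)

[15, 29, 20]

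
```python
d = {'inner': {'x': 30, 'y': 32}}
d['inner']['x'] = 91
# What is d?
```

After line 1: d = {'inner': {'x': 30, 'y': 32}}
After line 2 (inner x overwritten): d = {'inner': {'x': 91, 'y': 32}}

{'inner': {'x': 91, 'y': 32}}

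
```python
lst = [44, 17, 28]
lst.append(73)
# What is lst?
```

[44, 17, 28, 73]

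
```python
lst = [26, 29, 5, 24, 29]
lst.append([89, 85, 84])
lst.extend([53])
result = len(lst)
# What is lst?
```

After line 1: lst = [26, 29, 5, 24, 29]
After line 2 (append adds [89, 85, 84] as single element): lst = [26, 29, 5, 24, 29, [89, 85, 84]]
After line 3 (extend unpacks [53], adds 53): lst = [26, 29, 5, 24, 29, [89, 85, 84], 53]
After line 4: result = len(lst) = 7

[26, 29, 5, 24, 29, [89, 85, 84], 53]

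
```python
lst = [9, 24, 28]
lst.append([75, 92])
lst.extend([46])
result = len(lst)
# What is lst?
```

After line 1: lst = [9, 24, 28]
After line 2 (append adds [75, 92] as single element): lst = [9, 24, 28, [75, 92]]
After line 3 (extend unpacks [46], adds 46): lst = [9, 24, 28, [75, 92], 46]
After line 4: result = len(lst) = 5

[9, 24, 28, [75, 92], 46]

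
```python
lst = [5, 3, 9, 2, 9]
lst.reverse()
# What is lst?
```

[9, 2, 9, 3, 5]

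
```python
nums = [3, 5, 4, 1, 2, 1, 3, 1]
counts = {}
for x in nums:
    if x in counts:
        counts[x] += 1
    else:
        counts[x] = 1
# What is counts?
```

Initial: counts = {}, nums = [3, 5, 4, 1, 2, 1, 3, 1]
See 3: counts = {3: 1}
See 5: counts = {3: 1, 5: 1}
See 4: counts = {3: 1, 5: 1, 4: 1}
See 1: counts = {3: 1, 5: 1, 4: 1, 1: 1}
See 2: counts = {3: 1, 5: 1, 4: 1, 1: 1, 2: 1}
See 1: counts = {3: 1, 5: 1, 4: 1, 1: 2, 2: 1}
See 3: counts = {3: 2, 5: 1, 4: 1, 1: 2, 2: 1}
See 1: counts = {3: 2, 5: 1, 4: 1, 1: 3, 2: 1}

{3: 2, 5: 1, 4: 1, 1: 3, 2: 1}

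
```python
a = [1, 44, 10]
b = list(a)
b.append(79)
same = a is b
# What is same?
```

After line 1: a = [1, 44, 10]
After line 2 (b = list(a) is a shallow copy, new object): a = [1, 44, 10], b = [1, 44, 10]
After line 3 (append only mutates b): a = [1, 44, 10], b = [1, 44, 10, 79]
After line 4 (same = a is b; different objects -> False): same = False

False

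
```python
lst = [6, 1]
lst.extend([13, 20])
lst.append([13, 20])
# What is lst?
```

After line 1: lst = [6, 1]
After line 2 (extend unpacks [13, 20]): lst = [6, 1, 13, 20]
After line 3 (append adds [13, 20] as single element): lst = [6, 1, 13, 20, [13, 20]]

[6, 1, 13, 20, [13, 20]]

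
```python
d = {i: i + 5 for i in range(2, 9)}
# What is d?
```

{2: 7, 3: 8, 4: 9, 5: 10, 6: 11, 7: 12, 8: 13}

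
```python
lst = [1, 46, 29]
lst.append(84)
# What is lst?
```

[1, 46, 29, 84]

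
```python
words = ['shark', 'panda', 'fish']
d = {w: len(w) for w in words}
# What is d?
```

{'shark': 5, 'panda': 5, 'fish': 4}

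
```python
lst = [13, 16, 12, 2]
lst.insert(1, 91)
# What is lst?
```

[13, 91, 16, 12, 2]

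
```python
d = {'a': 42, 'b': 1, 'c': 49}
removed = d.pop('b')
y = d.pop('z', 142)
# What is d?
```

After line 1: d = {'a': 42, 'b': 1, 'c': 49}
After line 2 (pop 'b' returns 1): d = {'a': 42, 'c': 49}, removed = 1
After line 3 (pop 'z' missing, returns default 142): d = {'a': 42, 'c': 49}, y = 142

{'a': 42, 'c': 49}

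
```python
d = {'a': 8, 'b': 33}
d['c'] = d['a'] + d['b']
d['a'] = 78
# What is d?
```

After line 1: d = {'a': 8, 'b': 33}
After line 2 (d['c'] = 8 + 33): d = {'a': 8, 'b': 33, 'c': 41}
After line 3: d = {'a': 78, 'b': 33, 'c': 41}

{'a': 78, 'b': 33, 'c': 41}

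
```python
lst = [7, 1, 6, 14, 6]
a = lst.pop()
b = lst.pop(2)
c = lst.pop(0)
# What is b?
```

After line 1: lst = [7, 1, 6, 14, 6]
After line 2 (pop() -> a = 6): lst = [7, 1, 6, 14]
After line 3 (pop(2) -> b = 6): lst = [7, 1, 14]
After line 4 (pop(0) -> c = 7): lst = [1, 14]

6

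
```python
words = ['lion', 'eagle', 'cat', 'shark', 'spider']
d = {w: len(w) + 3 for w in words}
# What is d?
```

{'lion': 7, 'eagle': 8, 'cat': 6, 'shark': 8, 'spider': 9}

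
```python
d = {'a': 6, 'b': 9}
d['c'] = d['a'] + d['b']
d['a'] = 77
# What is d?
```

After line 1: d = {'a': 6, 'b': 9}
After line 2 (d['c'] = 6 + 9): d = {'a': 6, 'b': 9, 'c': 15}
After line 3: d = {'a': 77, 'b': 9, 'c': 15}

{'a': 77, 'b': 9, 'c': 15}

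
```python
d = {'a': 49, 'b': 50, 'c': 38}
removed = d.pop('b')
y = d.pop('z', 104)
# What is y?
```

After line 1: d = {'a': 49, 'b': 50, 'c': 38}
After line 2 (pop 'b' returns 50): d = {'a': 49, 'c': 38}, removed = 50
After line 3 (pop 'z' missing, returns default 104): d = {'a': 49, 'c': 38}, y = 104

104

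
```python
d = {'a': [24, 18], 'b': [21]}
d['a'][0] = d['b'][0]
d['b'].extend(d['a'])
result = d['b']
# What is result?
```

After line 1: d = {'a': [24, 18], 'b': [21]}
After line 2 (a[0] = b[0] = 21): d = {'a': [21, 18], 'b': [21]}
After line 3 (b.extend(a) appends [21, 18]): d = {'a': [21, 18], 'b': [21, 21, 18]}
After line 4: result = d['b'] = [21, 21, 18]

[21, 21, 18]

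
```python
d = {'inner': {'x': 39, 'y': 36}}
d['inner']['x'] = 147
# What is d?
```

After line 1: d = {'inner': {'x': 39, 'y': 36}}
After line 2 (inner x overwritten): d = {'inner': {'x': 147, 'y': 36}}

{'inner': {'x': 147, 'y': 36}}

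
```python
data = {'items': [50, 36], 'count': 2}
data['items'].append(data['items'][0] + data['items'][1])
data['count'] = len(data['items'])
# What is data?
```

After line 1: data = {'items': [50, 36], 'count': 2}
After line 2 (append 50 + 36 = 86): data = {'items': [50, 36, 86], 'count': 2}
After line 3 (count = len(items) = 3): data = {'items': [50, 36, 86], 'count': 3}

{'items': [50, 36, 86], 'count': 3}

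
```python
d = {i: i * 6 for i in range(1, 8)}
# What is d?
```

{1: 6, 2: 12, 3: 18, 4: 24, 5: 30, 6: 36, 7: 42}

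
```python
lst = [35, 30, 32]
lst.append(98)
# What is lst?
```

[35, 30, 32, 98]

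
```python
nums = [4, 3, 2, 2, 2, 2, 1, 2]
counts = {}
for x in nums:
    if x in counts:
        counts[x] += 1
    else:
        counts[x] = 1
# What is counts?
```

Initial: counts = {}, nums = [4, 3, 2, 2, 2, 2, 1, 2]
See 4: counts = {4: 1}
See 3: counts = {4: 1, 3: 1}
See 2: counts = {4: 1, 3: 1, 2: 1}
See 2: counts = {4: 1, 3: 1, 2: 2}
See 2: counts = {4: 1, 3: 1, 2: 3}
See 2: counts = {4: 1, 3: 1, 2: 4}
See 1: counts = {4: 1, 3: 1, 2: 4, 1: 1}
See 2: counts = {4: 1, 3: 1, 2: 5, 1: 1}

{4: 1, 3: 1, 2: 5, 1: 1}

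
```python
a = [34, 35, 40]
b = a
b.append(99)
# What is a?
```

After line 1: a = [34, 35, 40]
After line 2 (b = a is an alias, same object): a = [34, 35, 40], b = [34, 35, 40]
After line 3 (b.append mutates the shared list): a = [34, 35, 40, 99], b = [34, 35, 40, 99]

[34, 35, 40, 99]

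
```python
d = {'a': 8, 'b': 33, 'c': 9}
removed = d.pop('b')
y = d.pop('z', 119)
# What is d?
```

After line 1: d = {'a': 8, 'b': 33, 'c': 9}
After line 2 (pop 'b' returns 33): d = {'a': 8, 'c': 9}, removed = 33
After line 3 (pop 'z' missing, returns default 119): d = {'a': 8, 'c': 9}, y = 119

{'a': 8, 'c': 9}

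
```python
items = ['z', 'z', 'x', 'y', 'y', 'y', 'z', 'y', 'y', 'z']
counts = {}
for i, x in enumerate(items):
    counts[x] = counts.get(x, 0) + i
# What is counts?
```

Initial: counts = {}, items = ['z', 'z', 'x', 'y', 'y', 'y', 'z', 'y', 'y', 'z']
i=0, x='z': counts = {'z': 0}
i=1, x='z': counts = {'z': 1}
i=2, x='x': counts = {'z': 1, 'x': 2}
i=3, x='y': counts = {'z': 1, 'x': 2, 'y': 3}
i=4, x='y': counts = {'z': 1, 'x': 2, 'y': 7}
i=5, x='y': counts = {'z': 1, 'x': 2, 'y': 12}
i=6, x='z': counts = {'z': 7, 'x': 2, 'y': 12}
i=7, x='y': counts = {'z': 7, 'x': 2, 'y': 19}
i=8, x='y': counts = {'z': 7, 'x': 2, 'y': 27}
i=9, x='z': counts = {'z': 16, 'x': 2, 'y': 27}

{'z': 16, 'x': 2, 'y': 27}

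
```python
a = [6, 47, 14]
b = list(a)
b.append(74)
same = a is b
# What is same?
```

After line 1: a = [6, 47, 14]
After line 2 (b = list(a) is a shallow copy, new object): a = [6, 47, 14], b = [6, 47, 14]
After line 3 (append only mutates b): a = [6, 47, 14], b = [6, 47, 14, 74]
After line 4 (same = a is b; different objects -> False): same = False

False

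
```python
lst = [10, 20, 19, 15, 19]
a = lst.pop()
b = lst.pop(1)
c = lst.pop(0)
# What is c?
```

After line 1: lst = [10, 20, 19, 15, 19]
After line 2 (pop() -> a = 19): lst = [10, 20, 19, 15]
After line 3 (pop(1) -> b = 20): lst = [10, 19, 15]
After line 4 (pop(0) -> c = 10): lst = [19, 15]

10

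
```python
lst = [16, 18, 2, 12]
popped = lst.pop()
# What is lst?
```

[16, 18, 2]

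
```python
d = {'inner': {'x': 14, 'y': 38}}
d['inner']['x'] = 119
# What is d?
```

After line 1: d = {'inner': {'x': 14, 'y': 38}}
After line 2 (inner x overwritten): d = {'inner': {'x': 119, 'y': 38}}

{'inner': {'x': 119, 'y': 38}}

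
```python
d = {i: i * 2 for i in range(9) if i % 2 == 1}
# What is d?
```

{1: 2, 3: 6, 5: 10, 7: 14}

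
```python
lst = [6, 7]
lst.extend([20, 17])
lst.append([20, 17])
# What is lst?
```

After line 1: lst = [6, 7]
After line 2 (extend unpacks [20, 17]): lst = [6, 7, 20, 17]
After line 3 (append adds [20, 17] as single element): lst = [6, 7, 20, 17, [20, 17]]

[6, 7, 20, 17, [20, 17]]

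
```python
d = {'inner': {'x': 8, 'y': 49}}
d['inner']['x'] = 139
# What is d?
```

After line 1: d = {'inner': {'x': 8, 'y': 49}}
After line 2 (inner x overwritten): d = {'inner': {'x': 139, 'y': 49}}

{'inner': {'x': 139, 'y': 49}}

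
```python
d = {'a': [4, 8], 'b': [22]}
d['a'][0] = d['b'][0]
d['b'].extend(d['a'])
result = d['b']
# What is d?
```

After line 1: d = {'a': [4, 8], 'b': [22]}
After line 2 (a[0] = b[0] = 22): d = {'a': [22, 8], 'b': [22]}
After line 3 (b.extend(a) appends [22, 8]): d = {'a': [22, 8], 'b': [22, 22, 8]}
After line 4: result = d['b'] = [22, 22, 8]

{'a': [22, 8], 'b': [22, 22, 8]}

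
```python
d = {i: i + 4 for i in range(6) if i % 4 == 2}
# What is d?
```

{2: 6}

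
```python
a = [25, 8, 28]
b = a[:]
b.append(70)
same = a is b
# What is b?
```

After line 1: a = [25, 8, 28]
After line 2 (b = a[:] is a shallow copy, new object): a = [25, 8, 28], b = [25, 8, 28]
After line 3 (append only mutates b): a = [25, 8, 28], b = [25, 8, 28, 70]
After line 4 (same = a is b; different objects -> False): same = False

[25, 8, 28, 70]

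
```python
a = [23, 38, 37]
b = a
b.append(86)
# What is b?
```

After line 1: a = [23, 38, 37]
After line 2 (b = a is an alias, same object): a = [23, 38, 37], b = [23, 38, 37]
After line 3 (b.append mutates the shared list): a = [23, 38, 37, 86], b = [23, 38, 37, 86]

[23, 38, 37, 86]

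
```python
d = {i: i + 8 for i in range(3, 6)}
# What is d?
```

{3: 11, 4: 12, 5: 13}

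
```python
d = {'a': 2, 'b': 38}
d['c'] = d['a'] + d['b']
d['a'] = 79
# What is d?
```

After line 1: d = {'a': 2, 'b': 38}
After line 2 (d['c'] = 2 + 38): d = {'a': 2, 'b': 38, 'c': 40}
After line 3: d = {'a': 79, 'b': 38, 'c': 40}

{'a': 79, 'b': 38, 'c': 40}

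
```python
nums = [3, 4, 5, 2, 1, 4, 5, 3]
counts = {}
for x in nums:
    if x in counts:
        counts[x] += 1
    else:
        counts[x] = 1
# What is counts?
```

Initial: counts = {}, nums = [3, 4, 5, 2, 1, 4, 5, 3]
See 3: counts = {3: 1}
See 4: counts = {3: 1, 4: 1}
See 5: counts = {3: 1, 4: 1, 5: 1}
See 2: counts = {3: 1, 4: 1, 5: 1, 2: 1}
See 1: counts = {3: 1, 4: 1, 5: 1, 2: 1, 1: 1}
See 4: counts = {3: 1, 4: 2, 5: 1, 2: 1, 1: 1}
See 5: counts = {3: 1, 4: 2, 5: 2, 2: 1, 1: 1}
See 3: counts = {3: 2, 4: 2, 5: 2, 2: 1, 1: 1}

{3: 2, 4: 2, 5: 2, 2: 1, 1: 1}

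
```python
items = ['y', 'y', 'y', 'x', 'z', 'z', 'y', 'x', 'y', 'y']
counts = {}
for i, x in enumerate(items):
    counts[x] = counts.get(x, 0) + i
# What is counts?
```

Initial: counts = {}, items = ['y', 'y', 'y', 'x', 'z', 'z', 'y', 'x', 'y', 'y']
i=0, x='y': counts = {'y': 0}
i=1, x='y': counts = {'y': 1}
i=2, x='y': counts = {'y': 3}
i=3, x='x': counts = {'y': 3, 'x': 3}
i=4, x='z': counts = {'y': 3, 'x': 3, 'z': 4}
i=5, x='z': counts = {'y': 3, 'x': 3, 'z': 9}
i=6, x='y': counts = {'y': 9, 'x': 3, 'z': 9}
i=7, x='x': counts = {'y': 9, 'x': 10, 'z': 9}
i=8, x='y': counts = {'y': 17, 'x': 10, 'z': 9}
i=9, x='y': counts = {'y': 26, 'x': 10, 'z': 9}

{'y': 26, 'x': 10, 'z': 9}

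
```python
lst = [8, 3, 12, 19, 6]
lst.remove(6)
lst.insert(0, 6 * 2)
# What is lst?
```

After line 1: lst = [8, 3, 12, 19, 6]
After line 2 (remove first 6): lst = [8, 3, 12, 19]
After line 3 (insert 12 at index 0): lst = [12, 8, 3, 12, 19]

[12, 8, 3, 12, 19]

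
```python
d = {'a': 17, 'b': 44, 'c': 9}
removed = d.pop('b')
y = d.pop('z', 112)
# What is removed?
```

After line 1: d = {'a': 17, 'b': 44, 'c': 9}
After line 2 (pop 'b' returns 44): d = {'a': 17, 'c': 9}, removed = 44
After line 3 (pop 'z' missing, returns default 112): d = {'a': 17, 'c': 9}, y = 112

44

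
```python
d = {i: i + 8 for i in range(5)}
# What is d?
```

{0: 8, 1: 9, 2: 10, 3: 11, 4: 12}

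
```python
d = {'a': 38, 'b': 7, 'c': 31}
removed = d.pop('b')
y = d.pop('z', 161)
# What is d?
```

After line 1: d = {'a': 38, 'b': 7, 'c': 31}
After line 2 (pop 'b' returns 7): d = {'a': 38, 'c': 31}, removed = 7
After line 3 (pop 'z' missing, returns default 161): d = {'a': 38, 'c': 31}, y = 161

{'a': 38, 'c': 31}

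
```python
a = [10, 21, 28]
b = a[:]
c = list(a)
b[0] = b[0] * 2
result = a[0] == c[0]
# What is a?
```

After line 1: a = [10, 21, 28]
After line 2 (b = a[:], copy): a = [10, 21, 28], b = [10, 21, 28]
After line 3 (c = list(a) is a copy, new object): c = [10, 21, 28]
After line 4 (b[0] = 10 * 2 = 20; only b mutates (copy)): a = [10, 21, 28], b = [20, 21, 28], c = [10, 21, 28]
After line 5 (a[0] = 10, c[0] = 10; result = True)

[10, 21, 28]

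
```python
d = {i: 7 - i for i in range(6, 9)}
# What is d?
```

{6: 1, 7: 0, 8: -1}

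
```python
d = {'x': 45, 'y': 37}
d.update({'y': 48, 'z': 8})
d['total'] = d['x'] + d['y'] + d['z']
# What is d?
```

After line 1: d = {'x': 45, 'y': 37}
After line 2 (y overwritten, z added): d = {'x': 45, 'y': 48, 'z': 8}
After line 3 (total = 45 + 48 + 8 = 101): d = {'x': 45, 'y': 48, 'z': 8, 'total': 101}

{'x': 45, 'y': 48, 'z': 8, 'total': 101}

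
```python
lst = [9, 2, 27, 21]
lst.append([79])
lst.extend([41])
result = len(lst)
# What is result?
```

After line 1: lst = [9, 2, 27, 21]
After line 2 (append adds [79] as single element): lst = [9, 2, 27, 21, [79]]
After line 3 (extend unpacks [41], adds 41): lst = [9, 2, 27, 21, [79], 41]
After line 4: result = len(lst) = 6

6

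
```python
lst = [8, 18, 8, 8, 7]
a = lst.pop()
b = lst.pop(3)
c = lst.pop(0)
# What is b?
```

After line 1: lst = [8, 18, 8, 8, 7]
After line 2 (pop() -> a = 7): lst = [8, 18, 8, 8]
After line 3 (pop(3) -> b = 8): lst = [8, 18, 8]
After line 4 (pop(0) -> c = 8): lst = [18, 8]

8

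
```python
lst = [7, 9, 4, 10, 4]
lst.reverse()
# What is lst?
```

[4, 10, 4, 9, 7]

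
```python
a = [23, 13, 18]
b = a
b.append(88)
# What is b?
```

After line 1: a = [23, 13, 18]
After line 2 (b = a is an alias, same object): a = [23, 13, 18], b = [23, 13, 18]
After line 3 (b.append mutates the shared list): a = [23, 13, 18, 88], b = [23, 13, 18, 88]

[23, 13, 18, 88]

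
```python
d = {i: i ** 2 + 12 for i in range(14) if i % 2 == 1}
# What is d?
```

{1: 13, 3: 21, 5: 37, 7: 61, 9: 93, 11: 133, 13: 181}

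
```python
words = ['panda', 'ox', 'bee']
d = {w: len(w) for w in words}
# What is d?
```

{'panda': 5, 'ox': 2, 'bee': 3}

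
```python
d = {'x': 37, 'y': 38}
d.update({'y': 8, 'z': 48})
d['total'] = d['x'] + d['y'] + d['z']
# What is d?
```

After line 1: d = {'x': 37, 'y': 38}
After line 2 (y overwritten, z added): d = {'x': 37, 'y': 8, 'z': 48}
After line 3 (total = 37 + 8 + 48 = 93): d = {'x': 37, 'y': 8, 'z': 48, 'total': 93}

{'x': 37, 'y': 8, 'z': 48, 'total': 93}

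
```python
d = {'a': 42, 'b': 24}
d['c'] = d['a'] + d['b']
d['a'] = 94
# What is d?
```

After line 1: d = {'a': 42, 'b': 24}
After line 2 (d['c'] = 42 + 24): d = {'a': 42, 'b': 24, 'c': 66}
After line 3: d = {'a': 94, 'b': 24, 'c': 66}

{'a': 94, 'b': 24, 'c': 66}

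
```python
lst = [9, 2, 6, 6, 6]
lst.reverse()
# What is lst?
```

[6, 6, 6, 2, 9]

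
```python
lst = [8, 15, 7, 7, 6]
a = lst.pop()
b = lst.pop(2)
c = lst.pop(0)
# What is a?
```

After line 1: lst = [8, 15, 7, 7, 6]
After line 2 (pop() -> a = 6): lst = [8, 15, 7, 7]
After line 3 (pop(2) -> b = 7): lst = [8, 15, 7]
After line 4 (pop(0) -> c = 8): lst = [15, 7]

6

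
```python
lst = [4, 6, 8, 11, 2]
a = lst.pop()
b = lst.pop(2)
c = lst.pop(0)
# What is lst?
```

After line 1: lst = [4, 6, 8, 11, 2]
After line 2 (pop() -> a = 2): lst = [4, 6, 8, 11]
After line 3 (pop(2) -> b = 8): lst = [4, 6, 11]
After line 4 (pop(0) -> c = 4): lst = [6, 11]

[6, 11]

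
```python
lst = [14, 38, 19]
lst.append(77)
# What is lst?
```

[14, 38, 19, 77]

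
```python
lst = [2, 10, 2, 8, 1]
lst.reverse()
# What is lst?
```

[1, 8, 2, 10, 2]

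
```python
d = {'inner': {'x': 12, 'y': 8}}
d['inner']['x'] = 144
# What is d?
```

After line 1: d = {'inner': {'x': 12, 'y': 8}}
After line 2 (inner x overwritten): d = {'inner': {'x': 144, 'y': 8}}

{'inner': {'x': 144, 'y': 8}}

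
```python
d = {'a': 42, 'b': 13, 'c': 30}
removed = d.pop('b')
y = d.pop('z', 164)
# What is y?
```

After line 1: d = {'a': 42, 'b': 13, 'c': 30}
After line 2 (pop 'b' returns 13): d = {'a': 42, 'c': 30}, removed = 13
After line 3 (pop 'z' missing, returns default 164): d = {'a': 42, 'c': 30}, y = 164

164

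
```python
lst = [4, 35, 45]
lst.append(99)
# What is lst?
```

[4, 35, 45, 99]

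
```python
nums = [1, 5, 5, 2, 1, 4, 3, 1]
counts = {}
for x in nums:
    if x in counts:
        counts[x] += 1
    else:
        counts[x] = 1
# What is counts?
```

Initial: counts = {}, nums = [1, 5, 5, 2, 1, 4, 3, 1]
See 1: counts = {1: 1}
See 5: counts = {1: 1, 5: 1}
See 5: counts = {1: 1, 5: 2}
See 2: counts = {1: 1, 5: 2, 2: 1}
See 1: counts = {1: 2, 5: 2, 2: 1}
See 4: counts = {1: 2, 5: 2, 2: 1, 4: 1}
See 3: counts = {1: 2, 5: 2, 2: 1, 4: 1, 3: 1}
See 1: counts = {1: 3, 5: 2, 2: 1, 4: 1, 3: 1}

{1: 3, 5: 2, 2: 1, 4: 1, 3: 1}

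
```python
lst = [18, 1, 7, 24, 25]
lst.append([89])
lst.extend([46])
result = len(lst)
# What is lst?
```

After line 1: lst = [18, 1, 7, 24, 25]
After line 2 (append adds [89] as single element): lst = [18, 1, 7, 24, 25, [89]]
After line 3 (extend unpacks [46], adds 46): lst = [18, 1, 7, 24, 25, [89], 46]
After line 4: result = len(lst) = 7

[18, 1, 7, 24, 25, [89], 46]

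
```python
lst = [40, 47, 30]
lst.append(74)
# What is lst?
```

[40, 47, 30, 74]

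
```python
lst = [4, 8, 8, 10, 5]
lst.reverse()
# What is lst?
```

[5, 10, 8, 8, 4]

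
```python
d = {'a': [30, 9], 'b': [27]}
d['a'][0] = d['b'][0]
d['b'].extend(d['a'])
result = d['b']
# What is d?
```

After line 1: d = {'a': [30, 9], 'b': [27]}
After line 2 (a[0] = b[0] = 27): d = {'a': [27, 9], 'b': [27]}
After line 3 (b.extend(a) appends [27, 9]): d = {'a': [27, 9], 'b': [27, 27, 9]}
After line 4: result = d['b'] = [27, 27, 9]

{'a': [27, 9], 'b': [27, 27, 9]}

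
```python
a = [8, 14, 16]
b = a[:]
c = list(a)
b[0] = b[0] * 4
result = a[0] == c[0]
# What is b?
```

After line 1: a = [8, 14, 16]
After line 2 (b = a[:], copy): a = [8, 14, 16], b = [8, 14, 16]
After line 3 (c = list(a) is a copy, new object): c = [8, 14, 16]
After line 4 (b[0] = 8 * 4 = 32; only b mutates (copy)): a = [8, 14, 16], b = [32, 14, 16], c = [8, 14, 16]
After line 5 (a[0] = 8, c[0] = 8; result = True)

[32, 14, 16]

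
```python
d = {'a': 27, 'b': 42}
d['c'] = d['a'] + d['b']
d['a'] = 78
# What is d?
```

After line 1: d = {'a': 27, 'b': 42}
After line 2 (d['c'] = 27 + 42): d = {'a': 27, 'b': 42, 'c': 69}
After line 3: d = {'a': 78, 'b': 42, 'c': 69}

{'a': 78, 'b': 42, 'c': 69}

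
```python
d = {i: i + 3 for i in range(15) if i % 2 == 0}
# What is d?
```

{0: 3, 2: 5, 4: 7, 6: 9, 8: 11, 10: 13, 12: 15, 14: 17}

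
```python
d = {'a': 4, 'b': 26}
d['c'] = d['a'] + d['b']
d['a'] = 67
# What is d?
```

After line 1: d = {'a': 4, 'b': 26}
After line 2 (d['c'] = 4 + 26): d = {'a': 4, 'b': 26, 'c': 30}
After line 3: d = {'a': 67, 'b': 26, 'c': 30}

{'a': 67, 'b': 26, 'c': 30}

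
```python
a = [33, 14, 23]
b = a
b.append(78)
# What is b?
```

After line 1: a = [33, 14, 23]
After line 2 (b = a is an alias, same object): a = [33, 14, 23], b = [33, 14, 23]
After line 3 (b.append mutates the shared list): a = [33, 14, 23, 78], b = [33, 14, 23, 78]

[33, 14, 23, 78]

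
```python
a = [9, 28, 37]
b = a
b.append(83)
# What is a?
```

After line 1: a = [9, 28, 37]
After line 2 (b = a is an alias, same object): a = [9, 28, 37], b = [9, 28, 37]
After line 3 (b.append mutates the shared list): a = [9, 28, 37, 83], b = [9, 28, 37, 83]

[9, 28, 37, 83]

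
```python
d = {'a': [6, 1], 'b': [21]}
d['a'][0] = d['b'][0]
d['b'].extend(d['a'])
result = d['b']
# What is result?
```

After line 1: d = {'a': [6, 1], 'b': [21]}
After line 2 (a[0] = b[0] = 21): d = {'a': [21, 1], 'b': [21]}
After line 3 (b.extend(a) appends [21, 1]): d = {'a': [21, 1], 'b': [21, 21, 1]}
After line 4: result = d['b'] = [21, 21, 1]

[21, 21, 1]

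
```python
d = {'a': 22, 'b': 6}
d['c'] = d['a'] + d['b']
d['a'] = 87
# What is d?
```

After line 1: d = {'a': 22, 'b': 6}
After line 2 (d['c'] = 22 + 6): d = {'a': 22, 'b': 6, 'c': 28}
After line 3: d = {'a': 87, 'b': 6, 'c': 28}

{'a': 87, 'b': 6, 'c': 28}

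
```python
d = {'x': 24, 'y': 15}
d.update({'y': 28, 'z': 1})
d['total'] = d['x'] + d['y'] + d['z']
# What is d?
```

After line 1: d = {'x': 24, 'y': 15}
After line 2 (y overwritten, z added): d = {'x': 24, 'y': 28, 'z': 1}
After line 3 (total = 24 + 28 + 1 = 53): d = {'x': 24, 'y': 28, 'z': 1, 'total': 53}

{'x': 24, 'y': 28, 'z': 1, 'total': 53}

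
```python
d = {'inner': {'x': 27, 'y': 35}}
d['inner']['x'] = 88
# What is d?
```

After line 1: d = {'inner': {'x': 27, 'y': 35}}
After line 2 (inner x overwritten): d = {'inner': {'x': 88, 'y': 35}}

{'inner': {'x': 88, 'y': 35}}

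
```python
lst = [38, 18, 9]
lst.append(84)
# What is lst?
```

[38, 18, 9, 84]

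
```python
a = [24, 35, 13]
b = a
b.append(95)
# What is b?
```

After line 1: a = [24, 35, 13]
After line 2 (b = a is an alias, same object): a = [24, 35, 13], b = [24, 35, 13]
After line 3 (b.append mutates the shared list): a = [24, 35, 13, 95], b = [24, 35, 13, 95]

[24, 35, 13, 95]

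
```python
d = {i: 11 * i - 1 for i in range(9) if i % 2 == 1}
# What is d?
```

{1: 10, 3: 32, 5: 54, 7: 76}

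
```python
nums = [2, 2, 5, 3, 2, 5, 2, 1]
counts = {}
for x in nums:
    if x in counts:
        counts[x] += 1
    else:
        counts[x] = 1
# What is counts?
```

Initial: counts = {}, nums = [2, 2, 5, 3, 2, 5, 2, 1]
See 2: counts = {2: 1}
See 2: counts = {2: 2}
See 5: counts = {2: 2, 5: 1}
See 3: counts = {2: 2, 5: 1, 3: 1}
See 2: counts = {2: 3, 5: 1, 3: 1}
See 5: counts = {2: 3, 5: 2, 3: 1}
See 2: counts = {2: 4, 5: 2, 3: 1}
See 1: counts = {2: 4, 5: 2, 3: 1, 1: 1}

{2: 4, 5: 2, 3: 1, 1: 1}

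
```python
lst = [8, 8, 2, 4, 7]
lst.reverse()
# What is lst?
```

[7, 4, 2, 8, 8]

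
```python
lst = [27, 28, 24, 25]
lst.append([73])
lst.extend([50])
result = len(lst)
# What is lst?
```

After line 1: lst = [27, 28, 24, 25]
After line 2 (append adds [73] as single element): lst = [27, 28, 24, 25, [73]]
After line 3 (extend unpacks [50], adds 50): lst = [27, 28, 24, 25, [73], 50]
After line 4: result = len(lst) = 6

[27, 28, 24, 25, [73], 50]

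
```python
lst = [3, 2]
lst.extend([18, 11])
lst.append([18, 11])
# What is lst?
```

After line 1: lst = [3, 2]
After line 2 (extend unpacks [18, 11]): lst = [3, 2, 18, 11]
After line 3 (append adds [18, 11] as single element): lst = [3, 2, 18, 11, [18, 11]]

[3, 2, 18, 11, [18, 11]]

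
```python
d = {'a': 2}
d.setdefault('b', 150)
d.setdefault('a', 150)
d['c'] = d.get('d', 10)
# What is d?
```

After line 1: d = {'a': 2}
After line 2 (setdefault adds 'b'=150): d = {'a': 2, 'b': 150}
After line 3 (setdefault 'a' no-op, already exists): d = {'a': 2, 'b': 150}
After line 4 (get('d', 10) returns default since 'd' not in d): d = {'a': 2, 'b': 150, 'c': 10}

{'a': 2, 'b': 150, 'c': 10}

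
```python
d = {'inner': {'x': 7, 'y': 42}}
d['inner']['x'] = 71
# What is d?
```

After line 1: d = {'inner': {'x': 7, 'y': 42}}
After line 2 (inner x overwritten): d = {'inner': {'x': 71, 'y': 42}}

{'inner': {'x': 71, 'y': 42}}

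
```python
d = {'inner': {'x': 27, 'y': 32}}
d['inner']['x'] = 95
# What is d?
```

After line 1: d = {'inner': {'x': 27, 'y': 32}}
After line 2 (inner x overwritten): d = {'inner': {'x': 95, 'y': 32}}

{'inner': {'x': 95, 'y': 32}}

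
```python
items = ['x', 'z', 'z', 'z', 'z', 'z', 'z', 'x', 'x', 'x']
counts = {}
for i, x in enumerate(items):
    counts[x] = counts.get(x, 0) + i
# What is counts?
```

Initial: counts = {}, items = ['x', 'z', 'z', 'z', 'z', 'z', 'z', 'x', 'x', 'x']
i=0, x='x': counts = {'x': 0}
i=1, x='z': counts = {'x': 0, 'z': 1}
i=2, x='z': counts = {'x': 0, 'z': 3}
i=3, x='z': counts = {'x': 0, 'z': 6}
i=4, x='z': counts = {'x': 0, 'z': 10}
i=5, x='z': counts = {'x': 0, 'z': 15}
i=6, x='z': counts = {'x': 0, 'z': 21}
i=7, x='x': counts = {'x': 7, 'z': 21}
i=8, x='x': counts = {'x': 15, 'z': 21}
i=9, x='x': counts = {'x': 24, 'z': 21}

{'x': 24, 'z': 21}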